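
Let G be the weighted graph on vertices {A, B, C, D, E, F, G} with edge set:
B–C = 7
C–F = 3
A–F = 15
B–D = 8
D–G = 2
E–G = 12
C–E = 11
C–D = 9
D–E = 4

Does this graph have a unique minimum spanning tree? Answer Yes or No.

Yes

Kruskal: consider edges lightest-first.
D–G (2): add. Components now {A} {B} {C} {D,G} {E} {F}
C–F (3): add. Components now {A} {B} {C,F} {D,G} {E}
D–E (4): add. Components now {A} {B} {C,F} {D,E,G}
B–C (7): add. Components now {A} {B,C,F} {D,E,G}
B–D (8): add. Components now {A} {B,C,D,E,F,G}
C–D (9): skip — C and D already connected.
C–E (11): skip — C and E already connected.
E–G (12): skip — E and G already connected.
A–F (15): add. Components now {A,B,C,D,E,F,G}
Every non-tree edge has weight strictly greater than the heaviest edge on the tree path between its endpoints, so the MST is unique.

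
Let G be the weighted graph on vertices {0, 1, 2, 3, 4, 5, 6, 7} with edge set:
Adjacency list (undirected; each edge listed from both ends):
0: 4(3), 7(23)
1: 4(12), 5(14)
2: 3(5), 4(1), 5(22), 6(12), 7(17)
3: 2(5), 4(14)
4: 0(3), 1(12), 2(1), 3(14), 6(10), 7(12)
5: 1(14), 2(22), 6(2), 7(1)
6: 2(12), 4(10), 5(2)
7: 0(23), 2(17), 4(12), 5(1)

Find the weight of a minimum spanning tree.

34

Grow the tree from 3 using Prim:
Step 1: frontier [2-3 5, 3-4 14] → take 2-3 (5); add 2.
Step 2: frontier [2-4 1, 2-6 12, 2-7 17, 2-5 22, 3-4 14] → take 2-4 (1); add 4.
Step 3: frontier [2-6 12, 2-7 17, 2-5 22, 0-4 3, 4-6 10, 1-4 12, 4-7 12] → take 0-4 (3); add 0.
Step 4: frontier [0-7 23, 2-6 12, 2-7 17, 2-5 22, 4-6 10, 1-4 12, 4-7 12] → take 4-6 (10); add 6.
Step 5: frontier [0-7 23, 2-7 17, 2-5 22, 1-4 12, 4-7 12, 5-6 2] → take 5-6 (2); add 5.
Step 6: frontier [0-7 23, 2-7 17, 1-4 12, 4-7 12, 5-7 1, 1-5 14] → take 5-7 (1); add 7.
Step 7: frontier [1-4 12, 1-5 14] → take 1-4 (12); add 1.
MST edges: 2-3, 2-4, 0-4, 4-6, 5-6, 5-7, 1-4; total weight 5+1+3+10+2+1+12 = 34.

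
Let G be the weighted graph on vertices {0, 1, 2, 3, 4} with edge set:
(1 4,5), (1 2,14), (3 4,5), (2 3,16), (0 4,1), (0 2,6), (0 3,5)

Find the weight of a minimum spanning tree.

Prim, starting at 3.
Step 1: frontier [0 3 5, 3 4 5, 2 3 16] → take 0 3 (5); add 0.
Step 2: frontier [0 4 1, 0 2 6, 3 4 5, 2 3 16] → take 0 4 (1); add 4.
Step 3: frontier [0 2 6, 2 3 16, 1 4 5] → take 1 4 (5); add 1.
Step 4: frontier [0 2 6, 1 2 14, 2 3 16] → take 0 2 (6); add 2.
MST edges: 0 3, 0 4, 1 4, 0 2; total weight 5+1+5+6 = 17.

17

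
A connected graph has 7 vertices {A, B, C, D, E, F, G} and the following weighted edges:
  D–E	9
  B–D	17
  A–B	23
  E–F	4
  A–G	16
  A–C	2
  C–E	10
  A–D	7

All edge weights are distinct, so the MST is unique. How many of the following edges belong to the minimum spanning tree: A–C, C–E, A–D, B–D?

Kruskal: consider edges lightest-first.
A–C (2): add — endpoints in different components.
E–F (4): add — endpoints in different components.
A–D (7): add — endpoints in different components.
D–E (9): add — endpoints in different components.
C–E (10): skip — C and E already connected.
A–G (16): add — endpoints in different components.
B–D (17): add — endpoints in different components.
MST edge set: {A–C, E–F, A–D, D–E, A–G, B–D}.
Of the listed edges, {A–C, A–D, B–D} are in the MST → 3.

3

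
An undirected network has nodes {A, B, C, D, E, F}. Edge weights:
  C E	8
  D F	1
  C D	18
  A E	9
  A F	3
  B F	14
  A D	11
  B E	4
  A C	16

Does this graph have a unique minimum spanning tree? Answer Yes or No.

Kruskal's algorithm — process edges by increasing weight (ties by edge label):
D F (1): add. Components now {A} {B} {C} {D,F} {E}
A F (3): add. Components now {A,D,F} {B} {C} {E}
B E (4): add. Components now {A,D,F} {B,E} {C}
C E (8): add. Components now {A,D,F} {B,C,E}
A E (9): add. Components now {A,B,C,D,E,F}
Every non-tree edge has weight strictly greater than the heaviest edge on the tree path between its endpoints, so the MST is unique.

Yes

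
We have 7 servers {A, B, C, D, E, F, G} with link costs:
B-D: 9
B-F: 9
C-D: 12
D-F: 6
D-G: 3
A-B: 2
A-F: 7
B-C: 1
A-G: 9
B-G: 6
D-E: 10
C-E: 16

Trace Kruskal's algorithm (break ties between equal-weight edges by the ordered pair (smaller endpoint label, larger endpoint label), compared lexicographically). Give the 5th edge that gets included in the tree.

Sort edges by weight, then run Kruskal:
B-C (1): add — endpoints in different components.
A-B (2): add — endpoints in different components.
D-G (3): add — endpoints in different components.
B-G (6): add — endpoints in different components.
D-F (6): add — endpoints in different components.
A-F (7): skip — A and F already connected.
A-G (9): skip — A and G already connected.
B-D (9): skip — B and D already connected.
B-F (9): skip — B and F already connected.
D-E (10): add — endpoints in different components.
The 5th edge added is D-F.

D-F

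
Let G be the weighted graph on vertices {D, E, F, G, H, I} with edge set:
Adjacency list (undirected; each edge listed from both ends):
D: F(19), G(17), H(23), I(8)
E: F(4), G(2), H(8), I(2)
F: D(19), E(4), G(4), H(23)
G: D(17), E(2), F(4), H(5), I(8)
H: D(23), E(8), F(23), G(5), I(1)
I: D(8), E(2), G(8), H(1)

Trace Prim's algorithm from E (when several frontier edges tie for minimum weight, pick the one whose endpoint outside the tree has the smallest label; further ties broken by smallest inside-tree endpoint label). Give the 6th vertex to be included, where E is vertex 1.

D

Prim's algorithm from E:
Step 1: cheapest edge leaving the tree is E G (2); add G.
Step 2: cheapest edge leaving the tree is E I (2); add I.
Step 3: cheapest edge leaving the tree is H I (1); add H.
Step 4: cheapest edge leaving the tree is E F (4); add F.
Step 5: cheapest edge leaving the tree is D I (8); add D.
Vertex order: E, G, I, H, F, D. The 6th vertex is D.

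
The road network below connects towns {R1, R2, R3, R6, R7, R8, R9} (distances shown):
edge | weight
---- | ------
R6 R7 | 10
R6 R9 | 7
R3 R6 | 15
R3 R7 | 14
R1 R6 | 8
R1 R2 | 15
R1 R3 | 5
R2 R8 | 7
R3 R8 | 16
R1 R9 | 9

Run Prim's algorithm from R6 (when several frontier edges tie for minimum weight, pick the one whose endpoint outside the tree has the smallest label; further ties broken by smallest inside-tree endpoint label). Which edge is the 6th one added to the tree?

R2-R8

Prim's algorithm from R6:
Step 1: cheapest edge leaving the tree is R6 R9 (7); add R9.
Step 2: cheapest edge leaving the tree is R1 R6 (8); add R1.
Step 3: cheapest edge leaving the tree is R1 R3 (5); add R3.
Step 4: cheapest edge leaving the tree is R6 R7 (10); add R7.
Step 5: cheapest edge leaving the tree is R1 R2 (15); add R2.
Step 6: cheapest edge leaving the tree is R2 R8 (7); add R8.
The 6th edge added is R2 R8.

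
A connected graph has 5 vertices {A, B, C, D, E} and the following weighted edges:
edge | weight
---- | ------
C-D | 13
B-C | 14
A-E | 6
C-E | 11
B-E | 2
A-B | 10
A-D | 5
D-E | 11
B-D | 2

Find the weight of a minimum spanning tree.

Prim's algorithm from D:
Step 1: frontier [B-D 2, A-D 5, D-E 11, C-D 13] → take B-D (2); add B.
Step 2: frontier [B-E 2, A-B 10, B-C 14, A-D 5, D-E 11, C-D 13] → take B-E (2); add E.
Step 3: frontier [A-B 10, B-C 14, A-D 5, C-D 13, A-E 6, C-E 11] → take A-D (5); add A.
Step 4: frontier [B-C 14, C-D 13, C-E 11] → take C-E (11); add C.
MST edges: B-D, B-E, A-D, C-E; total weight 2+2+5+11 = 20.

20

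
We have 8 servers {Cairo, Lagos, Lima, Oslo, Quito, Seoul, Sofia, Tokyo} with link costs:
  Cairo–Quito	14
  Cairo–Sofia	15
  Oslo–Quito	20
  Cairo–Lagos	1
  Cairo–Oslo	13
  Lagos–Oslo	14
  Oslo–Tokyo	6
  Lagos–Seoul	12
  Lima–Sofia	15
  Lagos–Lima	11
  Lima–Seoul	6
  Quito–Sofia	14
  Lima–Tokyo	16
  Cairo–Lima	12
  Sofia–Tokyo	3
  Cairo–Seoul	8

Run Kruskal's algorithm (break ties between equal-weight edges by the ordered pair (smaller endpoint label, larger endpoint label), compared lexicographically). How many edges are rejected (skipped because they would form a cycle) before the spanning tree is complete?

Kruskal: consider edges lightest-first.
Cairo–Lagos (1): add — endpoints in different components.
Sofia–Tokyo (3): add — endpoints in different components.
Lima–Seoul (6): add — endpoints in different components.
Oslo–Tokyo (6): add — endpoints in different components.
Cairo–Seoul (8): add — endpoints in different components.
Lagos–Lima (11): skip — Lima and Lagos already connected.
Cairo–Lima (12): skip — Lima and Cairo already connected.
Lagos–Seoul (12): skip — Lagos and Seoul already connected.
Cairo–Oslo (13): add — endpoints in different components.
Cairo–Quito (14): add — endpoints in different components.
Edges rejected before the tree was complete: 3.

3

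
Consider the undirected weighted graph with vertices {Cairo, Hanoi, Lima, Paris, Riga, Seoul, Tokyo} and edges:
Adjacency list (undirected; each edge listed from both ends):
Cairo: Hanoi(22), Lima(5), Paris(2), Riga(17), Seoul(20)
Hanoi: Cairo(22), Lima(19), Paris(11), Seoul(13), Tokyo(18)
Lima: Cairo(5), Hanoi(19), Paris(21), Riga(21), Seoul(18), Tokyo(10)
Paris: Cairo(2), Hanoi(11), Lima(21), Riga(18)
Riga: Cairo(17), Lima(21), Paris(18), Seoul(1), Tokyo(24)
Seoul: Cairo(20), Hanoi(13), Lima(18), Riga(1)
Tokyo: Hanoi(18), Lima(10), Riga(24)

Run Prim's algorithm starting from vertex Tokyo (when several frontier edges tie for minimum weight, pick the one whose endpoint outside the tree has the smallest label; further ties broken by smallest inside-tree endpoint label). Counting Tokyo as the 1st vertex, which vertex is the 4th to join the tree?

Paris

Prim's algorithm from Tokyo:
Step 1: cheapest edge leaving the tree is Lima-Tokyo (10); add Lima.
Step 2: cheapest edge leaving the tree is Cairo-Lima (5); add Cairo.
Step 3: cheapest edge leaving the tree is Cairo-Paris (2); add Paris.
Step 4: cheapest edge leaving the tree is Hanoi-Paris (11); add Hanoi.
Step 5: cheapest edge leaving the tree is Hanoi-Seoul (13); add Seoul.
Step 6: cheapest edge leaving the tree is Riga-Seoul (1); add Riga.
Vertex order: Tokyo, Lima, Cairo, Paris, Hanoi, Seoul, Riga. The 4th vertex is Paris.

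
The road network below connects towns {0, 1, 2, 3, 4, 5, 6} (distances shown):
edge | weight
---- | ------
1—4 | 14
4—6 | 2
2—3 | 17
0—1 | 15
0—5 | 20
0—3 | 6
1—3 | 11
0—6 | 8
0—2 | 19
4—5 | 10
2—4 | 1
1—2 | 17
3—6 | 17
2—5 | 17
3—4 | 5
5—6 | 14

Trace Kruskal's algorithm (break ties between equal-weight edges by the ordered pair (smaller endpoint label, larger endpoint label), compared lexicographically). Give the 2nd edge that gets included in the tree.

Sort edges by weight, then run Kruskal:
2—4 (1): add. Components now {0} {1} {2,4} {3} {5} {6}
4—6 (2): add. Components now {0} {1} {2,4,6} {3} {5}
3—4 (5): add. Components now {0} {1} {2,3,4,6} {5}
0—3 (6): add. Components now {0,2,3,4,6} {1} {5}
0—6 (8): skip — 0 and 6 already connected.
4—5 (10): add. Components now {0,2,3,4,5,6} {1}
1—3 (11): add. Components now {0,1,2,3,4,5,6}
The 2nd edge added is 4—6.

4-6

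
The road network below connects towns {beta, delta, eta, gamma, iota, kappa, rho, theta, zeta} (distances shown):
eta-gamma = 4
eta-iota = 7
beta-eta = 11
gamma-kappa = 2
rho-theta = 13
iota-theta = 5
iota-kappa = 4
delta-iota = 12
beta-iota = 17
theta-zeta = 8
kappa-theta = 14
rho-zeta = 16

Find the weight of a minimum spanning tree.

59

Kruskal: consider edges lightest-first.
gamma-kappa (2): add — endpoints in different components.
eta-gamma (4): add — endpoints in different components.
iota-kappa (4): add — endpoints in different components.
iota-theta (5): add — endpoints in different components.
eta-iota (7): skip — eta and iota already connected.
theta-zeta (8): add — endpoints in different components.
beta-eta (11): add — endpoints in different components.
delta-iota (12): add — endpoints in different components.
rho-theta (13): add — endpoints in different components.
MST edges: gamma-kappa, eta-gamma, iota-kappa, iota-theta, theta-zeta, beta-eta, delta-iota, rho-theta; total weight 2+4+4+5+8+11+12+13 = 59.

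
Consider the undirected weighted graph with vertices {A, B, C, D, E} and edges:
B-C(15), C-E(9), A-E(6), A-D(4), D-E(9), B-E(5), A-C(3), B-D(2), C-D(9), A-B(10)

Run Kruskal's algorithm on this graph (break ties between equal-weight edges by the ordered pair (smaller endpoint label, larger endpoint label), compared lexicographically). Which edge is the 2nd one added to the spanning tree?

A-C

Sort edges by weight, then run Kruskal:
B-D (2): add — endpoints in different components.
A-C (3): add — endpoints in different components.
A-D (4): add — endpoints in different components.
B-E (5): add — endpoints in different components.
The 2nd edge added is A-C.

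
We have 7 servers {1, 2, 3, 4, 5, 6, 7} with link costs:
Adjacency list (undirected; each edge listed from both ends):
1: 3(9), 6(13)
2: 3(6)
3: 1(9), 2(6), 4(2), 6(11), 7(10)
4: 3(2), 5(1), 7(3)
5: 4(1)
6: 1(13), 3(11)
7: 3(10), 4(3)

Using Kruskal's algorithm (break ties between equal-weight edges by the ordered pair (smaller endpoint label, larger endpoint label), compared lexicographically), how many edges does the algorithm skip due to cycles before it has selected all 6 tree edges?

Sort edges by weight, then run Kruskal:
4—5 (1): add — endpoints in different components.
3—4 (2): add — endpoints in different components.
4—7 (3): add — endpoints in different components.
2—3 (6): add — endpoints in different components.
1—3 (9): add — endpoints in different components.
3—7 (10): skip — 3 and 7 already connected.
3—6 (11): add — endpoints in different components.
Edges rejected before the tree was complete: 1.

1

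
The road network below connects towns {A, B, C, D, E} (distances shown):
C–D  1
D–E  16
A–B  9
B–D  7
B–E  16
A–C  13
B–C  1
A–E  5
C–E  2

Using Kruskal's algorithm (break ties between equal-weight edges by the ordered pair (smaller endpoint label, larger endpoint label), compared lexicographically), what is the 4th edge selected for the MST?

Kruskal: consider edges lightest-first.
B–C (1): add. Components now {A} {B,C} {D} {E}
C–D (1): add. Components now {A} {B,C,D} {E}
C–E (2): add. Components now {A} {B,C,D,E}
A–E (5): add. Components now {A,B,C,D,E}
The 4th edge added is A–E.

A-E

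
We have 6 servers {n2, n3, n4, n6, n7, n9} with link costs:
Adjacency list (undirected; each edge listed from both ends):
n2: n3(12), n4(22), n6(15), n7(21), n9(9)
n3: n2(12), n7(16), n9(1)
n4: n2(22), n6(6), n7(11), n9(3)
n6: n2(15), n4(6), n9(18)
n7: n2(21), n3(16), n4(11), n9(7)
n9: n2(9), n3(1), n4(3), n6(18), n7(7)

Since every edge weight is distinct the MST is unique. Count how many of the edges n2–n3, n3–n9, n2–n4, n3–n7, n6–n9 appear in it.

Kruskal's algorithm — process edges by increasing weight (ties by edge label):
n3–n9 (1): add. Components now {n4} {n2} {n7} {n3,n9} {n6}
n4–n9 (3): add. Components now {n3,n4,n9} {n2} {n7} {n6}
n4–n6 (6): add. Components now {n3,n4,n6,n9} {n2} {n7}
n7–n9 (7): add. Components now {n3,n4,n6,n7,n9} {n2}
n2–n9 (9): add. Components now {n2,n3,n4,n6,n7,n9}
MST edge set: {n3–n9, n4–n9, n4–n6, n7–n9, n2–n9}.
Of the listed edges, {n3–n9} are in the MST → 1.

1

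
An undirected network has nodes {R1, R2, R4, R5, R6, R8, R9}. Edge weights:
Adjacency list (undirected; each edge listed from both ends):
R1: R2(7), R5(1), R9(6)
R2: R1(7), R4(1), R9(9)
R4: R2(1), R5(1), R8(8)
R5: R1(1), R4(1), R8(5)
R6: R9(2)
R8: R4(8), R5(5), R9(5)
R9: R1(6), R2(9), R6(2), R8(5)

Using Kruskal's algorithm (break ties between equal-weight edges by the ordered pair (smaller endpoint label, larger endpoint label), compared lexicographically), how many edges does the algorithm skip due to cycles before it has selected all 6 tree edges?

0

Sort edges by weight, then run Kruskal:
R1-R5 (1): add. Components now {R4} {R2} {R8} {R9} {R1,R5} {R6}
R2-R4 (1): add. Components now {R2,R4} {R8} {R9} {R1,R5} {R6}
R4-R5 (1): add. Components now {R1,R2,R4,R5} {R8} {R9} {R6}
R6-R9 (2): add. Components now {R1,R2,R4,R5} {R8} {R6,R9}
R5-R8 (5): add. Components now {R1,R2,R4,R5,R8} {R6,R9}
R8-R9 (5): add. Components now {R1,R2,R4,R5,R6,R8,R9}
Edges rejected before the tree was complete: 0.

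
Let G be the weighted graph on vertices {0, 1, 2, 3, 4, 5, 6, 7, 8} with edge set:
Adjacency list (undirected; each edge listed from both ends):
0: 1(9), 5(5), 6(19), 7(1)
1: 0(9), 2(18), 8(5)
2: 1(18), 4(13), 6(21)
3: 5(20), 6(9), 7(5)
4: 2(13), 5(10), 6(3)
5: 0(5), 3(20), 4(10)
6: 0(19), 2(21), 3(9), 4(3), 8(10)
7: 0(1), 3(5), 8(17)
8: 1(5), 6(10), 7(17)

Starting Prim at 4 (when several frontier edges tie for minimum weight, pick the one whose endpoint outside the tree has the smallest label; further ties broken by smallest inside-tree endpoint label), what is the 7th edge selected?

Grow the tree from 4 using Prim:
Step 1: cheapest edge leaving the tree is 4 6 (3); add 6.
Step 2: cheapest edge leaving the tree is 3 6 (9); add 3.
Step 3: cheapest edge leaving the tree is 3 7 (5); add 7.
Step 4: cheapest edge leaving the tree is 0 7 (1); add 0.
Step 5: cheapest edge leaving the tree is 0 5 (5); add 5.
Step 6: cheapest edge leaving the tree is 0 1 (9); add 1.
Step 7: cheapest edge leaving the tree is 1 8 (5); add 8.
Step 8: cheapest edge leaving the tree is 2 4 (13); add 2.
The 7th edge added is 1 8.

1-8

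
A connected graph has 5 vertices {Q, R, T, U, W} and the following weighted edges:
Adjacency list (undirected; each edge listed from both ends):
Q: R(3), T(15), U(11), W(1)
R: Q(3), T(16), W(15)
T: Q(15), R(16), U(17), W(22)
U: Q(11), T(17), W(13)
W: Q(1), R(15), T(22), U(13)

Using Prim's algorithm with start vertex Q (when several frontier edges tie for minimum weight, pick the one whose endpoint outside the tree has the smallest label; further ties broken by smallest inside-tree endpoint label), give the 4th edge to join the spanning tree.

Q-T

Prim's algorithm from Q:
Step 1: cheapest edge leaving the tree is Q W (1); add W.
Step 2: cheapest edge leaving the tree is Q R (3); add R.
Step 3: cheapest edge leaving the tree is Q U (11); add U.
Step 4: cheapest edge leaving the tree is Q T (15); add T.
The 4th edge added is Q T.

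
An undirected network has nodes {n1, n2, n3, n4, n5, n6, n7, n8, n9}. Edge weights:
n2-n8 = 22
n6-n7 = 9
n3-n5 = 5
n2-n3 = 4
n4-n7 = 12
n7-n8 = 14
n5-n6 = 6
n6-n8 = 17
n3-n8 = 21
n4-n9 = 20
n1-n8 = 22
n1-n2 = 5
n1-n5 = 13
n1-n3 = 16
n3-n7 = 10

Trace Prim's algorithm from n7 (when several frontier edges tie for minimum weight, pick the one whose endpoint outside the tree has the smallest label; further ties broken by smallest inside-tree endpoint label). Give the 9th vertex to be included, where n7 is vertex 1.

n9

Prim, starting at n7.
Step 1: cheapest edge leaving the tree is n6-n7 (9); add n6.
Step 2: cheapest edge leaving the tree is n5-n6 (6); add n5.
Step 3: cheapest edge leaving the tree is n3-n5 (5); add n3.
Step 4: cheapest edge leaving the tree is n2-n3 (4); add n2.
Step 5: cheapest edge leaving the tree is n1-n2 (5); add n1.
Step 6: cheapest edge leaving the tree is n4-n7 (12); add n4.
Step 7: cheapest edge leaving the tree is n7-n8 (14); add n8.
Step 8: cheapest edge leaving the tree is n4-n9 (20); add n9.
Vertex order: n7, n6, n5, n3, n2, n1, n4, n8, n9. The 9th vertex is n9.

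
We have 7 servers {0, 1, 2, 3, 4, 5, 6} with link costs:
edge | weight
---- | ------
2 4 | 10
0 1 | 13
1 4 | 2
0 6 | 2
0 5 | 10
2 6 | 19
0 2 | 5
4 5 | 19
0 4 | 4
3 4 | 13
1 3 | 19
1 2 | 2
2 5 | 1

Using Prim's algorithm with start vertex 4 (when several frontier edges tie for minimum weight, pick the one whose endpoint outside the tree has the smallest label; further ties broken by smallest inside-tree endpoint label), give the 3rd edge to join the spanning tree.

2-5

Grow the tree from 4 using Prim:
Step 1: frontier [1 4 2, 0 4 4, 2 4 10, 3 4 13, 4 5 19] → take 1 4 (2); add 1.
Step 2: frontier [1 2 2, 0 1 13, 1 3 19, 0 4 4, 2 4 10, 3 4 13, 4 5 19] → take 1 2 (2); add 2.
Step 3: frontier [0 1 13, 1 3 19, 2 5 1, 0 2 5, 2 6 19, 0 4 4, 3 4 13, 4 5 19] → take 2 5 (1); add 5.
Step 4: frontier [0 1 13, 1 3 19, 0 2 5, 2 6 19, 0 4 4, 3 4 13, 0 5 10] → take 0 4 (4); add 0.
Step 5: frontier [0 6 2, 1 3 19, 2 6 19, 3 4 13] → take 0 6 (2); add 6.
Step 6: frontier [1 3 19, 3 4 13] → take 3 4 (13); add 3.
The 3rd edge added is 2 5.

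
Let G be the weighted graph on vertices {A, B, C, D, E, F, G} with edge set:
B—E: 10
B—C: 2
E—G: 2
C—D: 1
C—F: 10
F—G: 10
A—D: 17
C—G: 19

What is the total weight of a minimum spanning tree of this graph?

42

Grow the tree from E using Prim:
Step 1: frontier [E—G 2, B—E 10] → take E—G (2); add G.
Step 2: frontier [B—E 10, F—G 10, C—G 19] → take B—E (10); add B.
Step 3: frontier [B—C 2, F—G 10, C—G 19] → take B—C (2); add C.
Step 4: frontier [C—D 1, C—F 10, F—G 10] → take C—D (1); add D.
Step 5: frontier [C—F 10, A—D 17, F—G 10] → take C—F (10); add F.
Step 6: frontier [A—D 17] → take A—D (17); add A.
MST edges: E—G, B—E, B—C, C—D, C—F, A—D; total weight 2+10+2+1+10+17 = 42.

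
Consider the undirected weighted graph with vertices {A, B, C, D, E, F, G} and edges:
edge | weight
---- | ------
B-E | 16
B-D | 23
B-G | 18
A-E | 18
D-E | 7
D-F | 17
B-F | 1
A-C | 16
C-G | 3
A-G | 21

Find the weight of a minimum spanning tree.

61

Kruskal: consider edges lightest-first.
B-F (1): add — endpoints in different components.
C-G (3): add — endpoints in different components.
D-E (7): add — endpoints in different components.
A-C (16): add — endpoints in different components.
B-E (16): add — endpoints in different components.
D-F (17): skip — D and F already connected.
A-E (18): add — endpoints in different components.
MST edges: B-F, C-G, D-E, A-C, B-E, A-E; total weight 1+3+7+16+16+18 = 61.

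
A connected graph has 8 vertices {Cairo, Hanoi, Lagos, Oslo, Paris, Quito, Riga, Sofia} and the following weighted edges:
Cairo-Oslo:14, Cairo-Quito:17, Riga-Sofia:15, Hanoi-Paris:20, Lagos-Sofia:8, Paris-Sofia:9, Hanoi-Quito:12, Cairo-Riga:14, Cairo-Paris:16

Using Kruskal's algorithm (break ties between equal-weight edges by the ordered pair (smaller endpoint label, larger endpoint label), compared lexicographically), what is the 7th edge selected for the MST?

Cairo-Quito

Kruskal: consider edges lightest-first.
Lagos-Sofia (8): add — endpoints in different components.
Paris-Sofia (9): add — endpoints in different components.
Hanoi-Quito (12): add — endpoints in different components.
Cairo-Oslo (14): add — endpoints in different components.
Cairo-Riga (14): add — endpoints in different components.
Riga-Sofia (15): add — endpoints in different components.
Cairo-Paris (16): skip — Cairo and Paris already connected.
Cairo-Quito (17): add — endpoints in different components.
The 7th edge added is Cairo-Quito.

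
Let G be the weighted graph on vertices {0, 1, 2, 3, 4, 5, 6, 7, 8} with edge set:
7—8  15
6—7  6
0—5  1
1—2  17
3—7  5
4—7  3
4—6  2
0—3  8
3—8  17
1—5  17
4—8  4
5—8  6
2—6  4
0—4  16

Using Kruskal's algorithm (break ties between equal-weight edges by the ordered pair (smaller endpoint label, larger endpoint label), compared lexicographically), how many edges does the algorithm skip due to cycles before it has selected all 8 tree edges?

4

Kruskal's algorithm — process edges by increasing weight (ties by edge label):
0—5 (1): add — endpoints in different components.
4—6 (2): add — endpoints in different components.
4—7 (3): add — endpoints in different components.
2—6 (4): add — endpoints in different components.
4—8 (4): add — endpoints in different components.
3—7 (5): add — endpoints in different components.
5—8 (6): add — endpoints in different components.
6—7 (6): skip — 6 and 7 already connected.
0—3 (8): skip — 0 and 3 already connected.
7—8 (15): skip — 7 and 8 already connected.
0—4 (16): skip — 0 and 4 already connected.
1—2 (17): add — endpoints in different components.
Edges rejected before the tree was complete: 4.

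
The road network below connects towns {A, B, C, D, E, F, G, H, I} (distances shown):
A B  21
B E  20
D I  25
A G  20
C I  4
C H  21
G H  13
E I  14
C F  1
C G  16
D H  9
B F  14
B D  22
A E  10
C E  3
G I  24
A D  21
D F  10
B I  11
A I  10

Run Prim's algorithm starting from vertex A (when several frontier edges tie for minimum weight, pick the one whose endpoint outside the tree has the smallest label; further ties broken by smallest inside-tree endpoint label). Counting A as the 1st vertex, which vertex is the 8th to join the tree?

B

Prim's algorithm from A:
Step 1: cheapest edge leaving the tree is A E (10); add E.
Step 2: cheapest edge leaving the tree is C E (3); add C.
Step 3: cheapest edge leaving the tree is C F (1); add F.
Step 4: cheapest edge leaving the tree is C I (4); add I.
Step 5: cheapest edge leaving the tree is D F (10); add D.
Step 6: cheapest edge leaving the tree is D H (9); add H.
Step 7: cheapest edge leaving the tree is B I (11); add B.
Step 8: cheapest edge leaving the tree is G H (13); add G.
Vertex order: A, E, C, F, I, D, H, B, G. The 8th vertex is B.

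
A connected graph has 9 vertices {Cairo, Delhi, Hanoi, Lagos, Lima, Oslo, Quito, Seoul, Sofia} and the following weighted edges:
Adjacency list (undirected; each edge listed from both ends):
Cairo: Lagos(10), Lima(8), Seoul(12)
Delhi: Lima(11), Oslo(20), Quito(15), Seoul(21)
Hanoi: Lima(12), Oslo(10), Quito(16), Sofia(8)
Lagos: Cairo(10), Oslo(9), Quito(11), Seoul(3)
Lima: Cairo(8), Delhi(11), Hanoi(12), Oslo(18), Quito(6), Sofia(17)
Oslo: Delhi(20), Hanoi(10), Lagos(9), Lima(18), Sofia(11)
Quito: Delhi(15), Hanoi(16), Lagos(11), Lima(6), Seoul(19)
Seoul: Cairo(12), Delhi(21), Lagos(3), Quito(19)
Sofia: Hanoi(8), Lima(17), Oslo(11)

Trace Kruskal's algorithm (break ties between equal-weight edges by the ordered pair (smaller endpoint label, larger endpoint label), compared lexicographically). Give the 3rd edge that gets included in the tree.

Kruskal's algorithm — process edges by increasing weight (ties by edge label):
Lagos Seoul (3): add — endpoints in different components.
Lima Quito (6): add — endpoints in different components.
Cairo Lima (8): add — endpoints in different components.
Hanoi Sofia (8): add — endpoints in different components.
Lagos Oslo (9): add — endpoints in different components.
Cairo Lagos (10): add — endpoints in different components.
Hanoi Oslo (10): add — endpoints in different components.
Delhi Lima (11): add — endpoints in different components.
The 3rd edge added is Cairo Lima.

Cairo-Lima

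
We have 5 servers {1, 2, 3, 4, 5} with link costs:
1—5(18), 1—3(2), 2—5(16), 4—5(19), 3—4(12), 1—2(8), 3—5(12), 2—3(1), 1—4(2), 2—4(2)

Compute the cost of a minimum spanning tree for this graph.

Kruskal: consider edges lightest-first.
2—3 (1): add — endpoints in different components.
1—3 (2): add — endpoints in different components.
1—4 (2): add — endpoints in different components.
2—4 (2): skip — 2 and 4 already connected.
1—2 (8): skip — 1 and 2 already connected.
3—4 (12): skip — 3 and 4 already connected.
3—5 (12): add — endpoints in different components.
MST edges: 2—3, 1—3, 1—4, 3—5; total weight 1+2+2+12 = 17.

17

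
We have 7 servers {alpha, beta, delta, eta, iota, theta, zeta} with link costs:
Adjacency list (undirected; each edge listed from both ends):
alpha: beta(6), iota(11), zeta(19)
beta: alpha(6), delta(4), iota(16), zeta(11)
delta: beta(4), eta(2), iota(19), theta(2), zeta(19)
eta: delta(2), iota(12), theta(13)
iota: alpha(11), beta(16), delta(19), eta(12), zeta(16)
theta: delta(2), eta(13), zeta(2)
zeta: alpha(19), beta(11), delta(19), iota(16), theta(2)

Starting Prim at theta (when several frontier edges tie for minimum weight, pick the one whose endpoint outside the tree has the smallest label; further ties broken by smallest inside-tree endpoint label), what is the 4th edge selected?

beta-delta

Grow the tree from theta using Prim:
Step 1: cheapest edge leaving the tree is delta theta (2); add delta.
Step 2: cheapest edge leaving the tree is delta eta (2); add eta.
Step 3: cheapest edge leaving the tree is theta zeta (2); add zeta.
Step 4: cheapest edge leaving the tree is beta delta (4); add beta.
Step 5: cheapest edge leaving the tree is alpha beta (6); add alpha.
Step 6: cheapest edge leaving the tree is alpha iota (11); add iota.
The 4th edge added is beta delta.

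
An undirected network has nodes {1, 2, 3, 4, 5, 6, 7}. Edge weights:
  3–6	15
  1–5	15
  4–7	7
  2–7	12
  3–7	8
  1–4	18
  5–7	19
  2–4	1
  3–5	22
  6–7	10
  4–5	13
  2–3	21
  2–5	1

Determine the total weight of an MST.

42

Kruskal: consider edges lightest-first.
2–4 (1): add. Components now {1} {2,4} {3} {5} {6} {7}
2–5 (1): add. Components now {1} {2,4,5} {3} {6} {7}
4–7 (7): add. Components now {1} {2,4,5,7} {3} {6}
3–7 (8): add. Components now {1} {2,3,4,5,7} {6}
6–7 (10): add. Components now {1} {2,3,4,5,6,7}
2–7 (12): skip — 2 and 7 already connected.
4–5 (13): skip — 4 and 5 already connected.
1–5 (15): add. Components now {1,2,3,4,5,6,7}
MST edges: 2–4, 2–5, 4–7, 3–7, 6–7, 1–5; total weight 1+1+7+8+10+15 = 42.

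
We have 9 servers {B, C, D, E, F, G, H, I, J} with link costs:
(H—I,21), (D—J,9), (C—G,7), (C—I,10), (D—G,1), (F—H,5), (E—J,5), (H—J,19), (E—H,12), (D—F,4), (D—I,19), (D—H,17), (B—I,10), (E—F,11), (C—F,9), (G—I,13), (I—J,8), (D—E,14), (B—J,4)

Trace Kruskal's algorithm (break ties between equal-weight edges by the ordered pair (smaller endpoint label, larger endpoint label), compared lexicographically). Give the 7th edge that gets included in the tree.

Kruskal: consider edges lightest-first.
D—G (1): add — endpoints in different components.
B—J (4): add — endpoints in different components.
D—F (4): add — endpoints in different components.
E—J (5): add — endpoints in different components.
F—H (5): add — endpoints in different components.
C—G (7): add — endpoints in different components.
I—J (8): add — endpoints in different components.
C—F (9): skip — C and F already connected.
D—J (9): add — endpoints in different components.
The 7th edge added is I—J.

I-J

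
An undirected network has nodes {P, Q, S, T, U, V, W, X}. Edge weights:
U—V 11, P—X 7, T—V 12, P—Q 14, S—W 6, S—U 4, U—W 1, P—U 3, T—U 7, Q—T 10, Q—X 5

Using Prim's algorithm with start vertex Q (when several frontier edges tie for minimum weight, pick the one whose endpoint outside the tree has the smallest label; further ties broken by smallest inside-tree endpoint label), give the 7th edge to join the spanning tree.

U-V

Prim, starting at Q.
Step 1: frontier [Q—X 5, Q—T 10, P—Q 14] → take Q—X (5); add X.
Step 2: frontier [Q—T 10, P—Q 14, P—X 7] → take P—X (7); add P.
Step 3: frontier [P—U 3, Q—T 10] → take P—U (3); add U.
Step 4: frontier [Q—T 10, U—W 1, S—U 4, T—U 7, U—V 11] → take U—W (1); add W.
Step 5: frontier [Q—T 10, S—U 4, T—U 7, U—V 11, S—W 6] → take S—U (4); add S.
Step 6: frontier [Q—T 10, T—U 7, U—V 11] → take T—U (7); add T.
Step 7: frontier [T—V 12, U—V 11] → take U—V (11); add V.
The 7th edge added is U—V.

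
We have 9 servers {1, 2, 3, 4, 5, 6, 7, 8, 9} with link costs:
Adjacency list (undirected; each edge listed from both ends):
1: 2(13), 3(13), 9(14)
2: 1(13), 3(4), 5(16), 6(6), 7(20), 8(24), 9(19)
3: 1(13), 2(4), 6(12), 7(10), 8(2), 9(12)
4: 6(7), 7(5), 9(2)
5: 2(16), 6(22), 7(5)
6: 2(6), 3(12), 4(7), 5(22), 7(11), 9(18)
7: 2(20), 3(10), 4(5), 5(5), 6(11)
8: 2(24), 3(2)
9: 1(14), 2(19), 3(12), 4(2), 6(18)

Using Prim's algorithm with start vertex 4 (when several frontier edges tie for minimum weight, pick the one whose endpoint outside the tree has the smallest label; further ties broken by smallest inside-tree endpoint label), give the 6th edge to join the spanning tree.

Grow the tree from 4 using Prim:
Step 1: cheapest edge leaving the tree is 4—9 (2); add 9.
Step 2: cheapest edge leaving the tree is 4—7 (5); add 7.
Step 3: cheapest edge leaving the tree is 5—7 (5); add 5.
Step 4: cheapest edge leaving the tree is 4—6 (7); add 6.
Step 5: cheapest edge leaving the tree is 2—6 (6); add 2.
Step 6: cheapest edge leaving the tree is 2—3 (4); add 3.
Step 7: cheapest edge leaving the tree is 3—8 (2); add 8.
Step 8: cheapest edge leaving the tree is 1—2 (13); add 1.
The 6th edge added is 2—3.

2-3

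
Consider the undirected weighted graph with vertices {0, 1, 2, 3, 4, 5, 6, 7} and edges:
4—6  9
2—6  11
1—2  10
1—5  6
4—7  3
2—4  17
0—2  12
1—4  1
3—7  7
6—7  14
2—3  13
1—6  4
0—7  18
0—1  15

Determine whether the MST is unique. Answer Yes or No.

Yes

Sort edges by weight, then run Kruskal:
1—4 (1): add — endpoints in different components.
4—7 (3): add — endpoints in different components.
1—6 (4): add — endpoints in different components.
1—5 (6): add — endpoints in different components.
3—7 (7): add — endpoints in different components.
4—6 (9): skip — 4 and 6 already connected.
1—2 (10): add — endpoints in different components.
2—6 (11): skip — 2 and 6 already connected.
0—2 (12): add — endpoints in different components.
Every non-tree edge has weight strictly greater than the heaviest edge on the tree path between its endpoints, so the MST is unique.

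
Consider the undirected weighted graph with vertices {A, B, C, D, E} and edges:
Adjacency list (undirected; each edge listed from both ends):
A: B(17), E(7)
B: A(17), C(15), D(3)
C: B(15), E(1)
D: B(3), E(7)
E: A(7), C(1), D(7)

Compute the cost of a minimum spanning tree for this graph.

Kruskal: consider edges lightest-first.
C—E (1): add — endpoints in different components.
B—D (3): add — endpoints in different components.
A—E (7): add — endpoints in different components.
D—E (7): add — endpoints in different components.
MST edges: C—E, B—D, A—E, D—E; total weight 1+3+7+7 = 18.

18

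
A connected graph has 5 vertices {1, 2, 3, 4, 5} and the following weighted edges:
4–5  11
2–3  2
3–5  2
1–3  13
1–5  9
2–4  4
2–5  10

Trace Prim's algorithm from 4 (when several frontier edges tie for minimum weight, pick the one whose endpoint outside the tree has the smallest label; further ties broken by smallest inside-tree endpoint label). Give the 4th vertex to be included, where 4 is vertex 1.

Prim, starting at 4.
Step 1: cheapest edge leaving the tree is 2–4 (4); add 2.
Step 2: cheapest edge leaving the tree is 2–3 (2); add 3.
Step 3: cheapest edge leaving the tree is 3–5 (2); add 5.
Step 4: cheapest edge leaving the tree is 1–5 (9); add 1.
Vertex order: 4, 2, 3, 5, 1. The 4th vertex is 5.

5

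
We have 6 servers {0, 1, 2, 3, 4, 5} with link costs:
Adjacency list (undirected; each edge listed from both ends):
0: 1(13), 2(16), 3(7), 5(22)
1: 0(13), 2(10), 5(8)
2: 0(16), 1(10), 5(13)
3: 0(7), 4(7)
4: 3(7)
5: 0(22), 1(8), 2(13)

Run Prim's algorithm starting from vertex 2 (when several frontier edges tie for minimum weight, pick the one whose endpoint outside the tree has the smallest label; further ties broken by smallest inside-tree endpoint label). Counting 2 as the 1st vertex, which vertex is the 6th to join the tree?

Prim, starting at 2.
Step 1: cheapest edge leaving the tree is 1–2 (10); add 1.
Step 2: cheapest edge leaving the tree is 1–5 (8); add 5.
Step 3: cheapest edge leaving the tree is 0–1 (13); add 0.
Step 4: cheapest edge leaving the tree is 0–3 (7); add 3.
Step 5: cheapest edge leaving the tree is 3–4 (7); add 4.
Vertex order: 2, 1, 5, 0, 3, 4. The 6th vertex is 4.

4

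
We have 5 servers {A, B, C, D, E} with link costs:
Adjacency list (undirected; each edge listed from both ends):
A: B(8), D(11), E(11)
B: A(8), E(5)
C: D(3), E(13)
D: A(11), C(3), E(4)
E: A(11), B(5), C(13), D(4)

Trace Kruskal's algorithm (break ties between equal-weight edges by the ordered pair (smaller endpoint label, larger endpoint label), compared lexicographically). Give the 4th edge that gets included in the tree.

Kruskal's algorithm — process edges by increasing weight (ties by edge label):
C D (3): add. Components now {A} {B} {C,D} {E}
D E (4): add. Components now {A} {B} {C,D,E}
B E (5): add. Components now {A} {B,C,D,E}
A B (8): add. Components now {A,B,C,D,E}
The 4th edge added is A B.

A-B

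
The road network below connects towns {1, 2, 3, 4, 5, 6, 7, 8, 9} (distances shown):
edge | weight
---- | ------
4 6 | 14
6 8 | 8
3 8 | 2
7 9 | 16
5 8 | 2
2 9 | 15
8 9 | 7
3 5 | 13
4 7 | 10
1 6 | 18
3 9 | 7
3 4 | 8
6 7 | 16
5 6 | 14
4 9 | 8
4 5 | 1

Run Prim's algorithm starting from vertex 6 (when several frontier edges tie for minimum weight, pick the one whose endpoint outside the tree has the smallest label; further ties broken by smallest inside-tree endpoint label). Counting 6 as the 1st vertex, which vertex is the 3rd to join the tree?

3

Prim's algorithm from 6:
Step 1: cheapest edge leaving the tree is 6 8 (8); add 8.
Step 2: cheapest edge leaving the tree is 3 8 (2); add 3.
Step 3: cheapest edge leaving the tree is 5 8 (2); add 5.
Step 4: cheapest edge leaving the tree is 4 5 (1); add 4.
Step 5: cheapest edge leaving the tree is 3 9 (7); add 9.
Step 6: cheapest edge leaving the tree is 4 7 (10); add 7.
Step 7: cheapest edge leaving the tree is 2 9 (15); add 2.
Step 8: cheapest edge leaving the tree is 1 6 (18); add 1.
Vertex order: 6, 8, 3, 5, 4, 9, 7, 2, 1. The 3rd vertex is 3.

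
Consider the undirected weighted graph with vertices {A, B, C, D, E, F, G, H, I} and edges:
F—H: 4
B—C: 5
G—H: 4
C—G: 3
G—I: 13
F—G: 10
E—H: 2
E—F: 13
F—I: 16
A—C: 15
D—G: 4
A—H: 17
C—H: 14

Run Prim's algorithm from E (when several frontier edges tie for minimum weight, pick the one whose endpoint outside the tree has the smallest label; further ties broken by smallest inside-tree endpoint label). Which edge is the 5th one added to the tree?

D-G

Grow the tree from E using Prim:
Step 1: frontier [E—H 2, E—F 13] → take E—H (2); add H.
Step 2: frontier [E—F 13, F—H 4, G—H 4, C—H 14, A—H 17] → take F—H (4); add F.
Step 3: frontier [F—G 10, F—I 16, G—H 4, C—H 14, A—H 17] → take G—H (4); add G.
Step 4: frontier [F—I 16, C—G 3, D—G 4, G—I 13, C—H 14, A—H 17] → take C—G (3); add C.
Step 5: frontier [B—C 5, A—C 15, F—I 16, D—G 4, G—I 13, A—H 17] → take D—G (4); add D.
Step 6: frontier [B—C 5, A—C 15, F—I 16, G—I 13, A—H 17] → take B—C (5); add B.
Step 7: frontier [A—C 15, F—I 16, G—I 13, A—H 17] → take G—I (13); add I.
Step 8: frontier [A—C 15, A—H 17] → take A—C (15); add A.
The 5th edge added is D—G.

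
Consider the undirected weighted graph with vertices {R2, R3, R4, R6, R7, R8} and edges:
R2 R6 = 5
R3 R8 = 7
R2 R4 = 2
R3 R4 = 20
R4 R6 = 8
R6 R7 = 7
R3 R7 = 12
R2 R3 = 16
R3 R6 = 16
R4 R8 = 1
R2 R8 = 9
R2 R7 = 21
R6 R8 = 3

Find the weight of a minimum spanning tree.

20

Prim's algorithm from R7:
Step 1: frontier [R6 R7 7, R3 R7 12, R2 R7 21] → take R6 R7 (7); add R6.
Step 2: frontier [R6 R8 3, R2 R6 5, R4 R6 8, R3 R6 16, R3 R7 12, R2 R7 21] → take R6 R8 (3); add R8.
Step 3: frontier [R2 R6 5, R4 R6 8, R3 R6 16, R3 R7 12, R2 R7 21, R4 R8 1, R3 R8 7, R2 R8 9] → take R4 R8 (1); add R4.
Step 4: frontier [R2 R4 2, R3 R4 20, R2 R6 5, R3 R6 16, R3 R7 12, R2 R7 21, R3 R8 7, R2 R8 9] → take R2 R4 (2); add R2.
Step 5: frontier [R2 R3 16, R3 R4 20, R3 R6 16, R3 R7 12, R3 R8 7] → take R3 R8 (7); add R3.
MST edges: R6 R7, R6 R8, R4 R8, R2 R4, R3 R8; total weight 7+3+1+2+7 = 20.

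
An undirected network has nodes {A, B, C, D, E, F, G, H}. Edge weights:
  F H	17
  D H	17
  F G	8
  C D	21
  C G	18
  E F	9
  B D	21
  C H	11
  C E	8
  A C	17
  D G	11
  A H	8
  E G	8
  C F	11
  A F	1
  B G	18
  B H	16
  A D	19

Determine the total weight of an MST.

60

Kruskal's algorithm — process edges by increasing weight (ties by edge label):
A F (1): add — endpoints in different components.
A H (8): add — endpoints in different components.
C E (8): add — endpoints in different components.
E G (8): add — endpoints in different components.
F G (8): add — endpoints in different components.
E F (9): skip — E and F already connected.
C F (11): skip — C and F already connected.
C H (11): skip — C and H already connected.
D G (11): add — endpoints in different components.
B H (16): add — endpoints in different components.
MST edges: A F, A H, C E, E G, F G, D G, B H; total weight 1+8+8+8+8+11+16 = 60.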